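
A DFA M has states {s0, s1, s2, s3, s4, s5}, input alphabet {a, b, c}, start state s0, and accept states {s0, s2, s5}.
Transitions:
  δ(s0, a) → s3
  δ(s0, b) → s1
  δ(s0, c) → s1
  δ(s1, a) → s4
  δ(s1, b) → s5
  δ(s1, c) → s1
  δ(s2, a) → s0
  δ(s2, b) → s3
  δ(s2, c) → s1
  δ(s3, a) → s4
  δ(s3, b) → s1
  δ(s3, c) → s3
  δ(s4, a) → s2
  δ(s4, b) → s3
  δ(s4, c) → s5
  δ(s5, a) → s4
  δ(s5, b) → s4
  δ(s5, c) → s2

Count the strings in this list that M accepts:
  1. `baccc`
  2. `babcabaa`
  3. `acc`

`baccc`: rejected
`babcabaa`: accepted
`acc`: rejected

1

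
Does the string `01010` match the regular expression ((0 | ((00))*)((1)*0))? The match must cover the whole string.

No split of 01010 into u·v has (0|((00))*) matching u and ((1)*0) matching v.

no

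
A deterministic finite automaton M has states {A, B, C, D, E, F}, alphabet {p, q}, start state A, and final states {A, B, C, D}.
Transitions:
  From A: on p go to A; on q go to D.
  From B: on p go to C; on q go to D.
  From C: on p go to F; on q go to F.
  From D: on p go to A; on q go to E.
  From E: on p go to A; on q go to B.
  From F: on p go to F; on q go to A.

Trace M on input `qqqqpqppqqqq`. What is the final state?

A --q--> D
D --q--> E
E --q--> B
B --q--> D
D --p--> A
A --q--> D
D --p--> A
A --p--> A
A --q--> D
D --q--> E
E --q--> B
B --q--> D

D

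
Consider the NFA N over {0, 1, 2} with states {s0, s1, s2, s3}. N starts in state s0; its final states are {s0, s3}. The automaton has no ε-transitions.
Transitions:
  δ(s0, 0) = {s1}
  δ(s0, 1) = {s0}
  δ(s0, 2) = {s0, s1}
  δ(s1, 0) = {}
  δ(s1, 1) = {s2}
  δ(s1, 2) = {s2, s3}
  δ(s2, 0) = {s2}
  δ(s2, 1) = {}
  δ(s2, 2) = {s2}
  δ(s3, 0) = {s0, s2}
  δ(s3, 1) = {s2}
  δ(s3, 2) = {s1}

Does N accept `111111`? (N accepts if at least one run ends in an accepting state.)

accepted

Start: {s0}
read 1: {s0}
read 1: {s0}
read 1: {s0}
read 1: {s0}
read 1: {s0}
read 1: {s0}
Reachable ∩ accepting = {s0} — nonempty.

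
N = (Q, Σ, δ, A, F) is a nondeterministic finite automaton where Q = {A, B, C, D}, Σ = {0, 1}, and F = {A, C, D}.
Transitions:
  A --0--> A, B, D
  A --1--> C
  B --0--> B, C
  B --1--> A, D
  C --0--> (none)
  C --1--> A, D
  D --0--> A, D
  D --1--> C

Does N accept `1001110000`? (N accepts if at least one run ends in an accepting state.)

rejected

Start: {A}
read 1: {C}
read 0: {}
The reachable set is empty and stays empty for the remaining 8 symbols.
Reachable ∩ accepting = {} — empty.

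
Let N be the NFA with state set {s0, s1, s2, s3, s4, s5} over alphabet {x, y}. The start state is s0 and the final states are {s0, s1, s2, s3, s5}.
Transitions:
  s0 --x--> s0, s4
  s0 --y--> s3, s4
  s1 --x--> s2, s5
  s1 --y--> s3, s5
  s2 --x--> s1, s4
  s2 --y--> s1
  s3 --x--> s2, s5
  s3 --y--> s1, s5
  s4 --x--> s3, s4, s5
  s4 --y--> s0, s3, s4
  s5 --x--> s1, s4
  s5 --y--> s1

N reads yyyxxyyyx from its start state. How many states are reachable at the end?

Start: {s0}
read y: {s3, s4}
read y: {s0, s1, s3, s4, s5}
read y: {s0, s1, s3, s4, s5}
read x: {s0, s1, s2, s3, s4, s5}
read x: {s0, s1, s2, s3, s4, s5}
read y: {s0, s1, s3, s4, s5}
read y: {s0, s1, s3, s4, s5}
read y: {s0, s1, s3, s4, s5}
read x: {s0, s1, s2, s3, s4, s5}
Final reachable set {s0, s1, s2, s3, s4, s5} has 6 states.

6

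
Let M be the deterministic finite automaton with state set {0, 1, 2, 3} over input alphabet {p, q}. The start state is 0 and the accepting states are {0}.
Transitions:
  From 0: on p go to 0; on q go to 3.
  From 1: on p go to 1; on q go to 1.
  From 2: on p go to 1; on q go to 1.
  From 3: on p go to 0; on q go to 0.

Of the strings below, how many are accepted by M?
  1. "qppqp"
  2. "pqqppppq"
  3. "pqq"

"qppqp": accepted
"pqqppppq": rejected
"pqq": accepted

2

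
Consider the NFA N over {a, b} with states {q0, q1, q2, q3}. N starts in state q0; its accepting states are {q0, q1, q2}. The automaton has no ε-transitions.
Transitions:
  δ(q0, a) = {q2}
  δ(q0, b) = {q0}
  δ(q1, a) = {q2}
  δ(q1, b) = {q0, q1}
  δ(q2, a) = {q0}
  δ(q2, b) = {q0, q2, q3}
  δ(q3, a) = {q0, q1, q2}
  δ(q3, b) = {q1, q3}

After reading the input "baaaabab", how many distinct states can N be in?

Start: {q0}
read b: {q0}
read a: {q2}
read a: {q0}
read a: {q2}
read a: {q0}
read b: {q0}
read a: {q2}
read b: {q0, q2, q3}
Final reachable set {q0, q2, q3} has 3 states.

3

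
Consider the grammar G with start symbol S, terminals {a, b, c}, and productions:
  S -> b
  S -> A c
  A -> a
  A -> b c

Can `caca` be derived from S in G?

no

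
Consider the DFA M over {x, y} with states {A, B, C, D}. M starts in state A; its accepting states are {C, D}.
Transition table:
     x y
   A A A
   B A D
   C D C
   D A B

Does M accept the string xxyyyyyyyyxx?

rejected

A --x--> A
A --x--> A
A --y--> A
A --y--> A
A --y--> A
A --y--> A
A --y--> A
A --y--> A
A --y--> A
A --y--> A
A --x--> A
A --x--> A
End in state A, which is not an accepting state.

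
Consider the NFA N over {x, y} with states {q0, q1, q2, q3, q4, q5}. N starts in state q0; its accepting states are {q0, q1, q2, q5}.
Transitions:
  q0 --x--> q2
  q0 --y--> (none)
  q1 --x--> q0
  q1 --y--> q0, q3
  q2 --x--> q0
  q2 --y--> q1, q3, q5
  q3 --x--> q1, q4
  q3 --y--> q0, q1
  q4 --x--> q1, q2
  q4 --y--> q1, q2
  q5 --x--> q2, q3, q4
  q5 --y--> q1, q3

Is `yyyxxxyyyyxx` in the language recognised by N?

rejected

Start: {q0}
read y: {}
The reachable set is empty and stays empty for the remaining 11 symbols.
Reachable ∩ accepting = {} — empty.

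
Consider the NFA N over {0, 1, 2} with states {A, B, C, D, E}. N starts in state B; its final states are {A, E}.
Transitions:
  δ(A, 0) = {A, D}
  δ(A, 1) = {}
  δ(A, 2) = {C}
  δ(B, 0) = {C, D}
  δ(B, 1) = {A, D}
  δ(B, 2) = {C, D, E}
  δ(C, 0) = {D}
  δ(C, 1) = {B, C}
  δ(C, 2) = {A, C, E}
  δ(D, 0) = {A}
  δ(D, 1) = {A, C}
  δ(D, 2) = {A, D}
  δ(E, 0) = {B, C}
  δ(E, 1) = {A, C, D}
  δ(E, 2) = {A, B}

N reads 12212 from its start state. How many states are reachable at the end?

4

Start: {B}
read 1: {A, D}
read 2: {A, C, D}
read 2: {A, C, D, E}
read 1: {A, B, C, D}
read 2: {A, C, D, E}
Final reachable set {A, C, D, E} has 4 states.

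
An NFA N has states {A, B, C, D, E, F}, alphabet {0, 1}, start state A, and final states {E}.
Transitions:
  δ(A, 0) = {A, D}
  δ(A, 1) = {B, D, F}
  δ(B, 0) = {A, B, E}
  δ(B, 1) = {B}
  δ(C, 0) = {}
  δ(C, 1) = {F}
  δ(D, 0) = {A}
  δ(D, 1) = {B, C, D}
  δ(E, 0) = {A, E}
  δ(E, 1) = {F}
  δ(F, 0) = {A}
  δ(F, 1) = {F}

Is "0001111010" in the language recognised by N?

accepted

Start: {A}
read 0: {A, D}
read 0: {A, D}
read 0: {A, D}
read 1: {B, C, D, F}
read 1: {B, C, D, F}
read 1: {B, C, D, F}
read 1: {B, C, D, F}
read 0: {A, B, E}
read 1: {B, D, F}
read 0: {A, B, E}
Reachable ∩ accepting = {E} — nonempty.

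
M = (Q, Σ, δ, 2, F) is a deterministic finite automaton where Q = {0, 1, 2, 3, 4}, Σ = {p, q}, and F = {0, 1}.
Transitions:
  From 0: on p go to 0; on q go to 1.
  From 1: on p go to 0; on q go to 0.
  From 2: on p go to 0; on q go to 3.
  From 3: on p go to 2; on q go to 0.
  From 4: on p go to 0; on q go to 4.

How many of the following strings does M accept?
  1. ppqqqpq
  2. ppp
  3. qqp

3

ppqqqpq: accepted
ppp: accepted
qqp: accepted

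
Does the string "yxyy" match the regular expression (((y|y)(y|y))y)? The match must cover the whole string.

no

No split of yxyy into u·v has ((y|y)(y|y)) matching u and y matching v.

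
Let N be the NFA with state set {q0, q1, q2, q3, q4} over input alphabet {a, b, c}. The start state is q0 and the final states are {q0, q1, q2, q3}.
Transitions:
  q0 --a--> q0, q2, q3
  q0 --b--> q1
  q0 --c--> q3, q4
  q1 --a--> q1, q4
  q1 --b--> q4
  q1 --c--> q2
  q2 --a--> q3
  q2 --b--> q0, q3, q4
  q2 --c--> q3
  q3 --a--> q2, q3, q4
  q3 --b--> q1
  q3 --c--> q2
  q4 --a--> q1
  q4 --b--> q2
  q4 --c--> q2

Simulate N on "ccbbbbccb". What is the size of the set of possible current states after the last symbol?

Start: {q0}
read c: {q3, q4}
read c: {q2}
read b: {q0, q3, q4}
read b: {q1, q2}
read b: {q0, q3, q4}
read b: {q1, q2}
read c: {q2, q3}
read c: {q2, q3}
read b: {q0, q1, q3, q4}
Final reachable set {q0, q1, q3, q4} has 4 states.

4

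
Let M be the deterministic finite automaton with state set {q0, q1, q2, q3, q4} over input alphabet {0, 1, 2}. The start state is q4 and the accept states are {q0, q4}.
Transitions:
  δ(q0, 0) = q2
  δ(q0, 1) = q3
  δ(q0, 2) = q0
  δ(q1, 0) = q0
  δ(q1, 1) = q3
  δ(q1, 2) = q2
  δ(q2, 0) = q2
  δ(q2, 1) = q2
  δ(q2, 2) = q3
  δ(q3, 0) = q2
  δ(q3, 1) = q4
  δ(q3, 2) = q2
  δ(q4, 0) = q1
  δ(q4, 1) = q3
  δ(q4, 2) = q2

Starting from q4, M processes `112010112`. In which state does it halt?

q4 --1--> q3
q3 --1--> q4
q4 --2--> q2
q2 --0--> q2
q2 --1--> q2
q2 --0--> q2
q2 --1--> q2
q2 --1--> q2
q2 --2--> q3

q3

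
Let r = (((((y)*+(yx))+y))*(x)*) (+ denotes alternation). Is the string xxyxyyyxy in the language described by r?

No split of xxyxyyyxy into u·v has ((((y)*+(yx))+y))* matching u and (x)* matching v.

no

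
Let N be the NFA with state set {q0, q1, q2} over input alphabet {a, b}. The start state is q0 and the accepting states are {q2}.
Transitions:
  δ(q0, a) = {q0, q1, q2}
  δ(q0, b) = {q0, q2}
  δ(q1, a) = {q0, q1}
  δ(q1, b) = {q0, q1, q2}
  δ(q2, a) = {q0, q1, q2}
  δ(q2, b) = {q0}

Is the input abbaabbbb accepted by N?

Start: {q0}
read a: {q0, q1, q2}
read b: {q0, q1, q2}
read b: {q0, q1, q2}
read a: {q0, q1, q2}
read a: {q0, q1, q2}
read b: {q0, q1, q2}
read b: {q0, q1, q2}
read b: {q0, q1, q2}
read b: {q0, q1, q2}
Reachable ∩ accepting = {q2} — nonempty.

accepted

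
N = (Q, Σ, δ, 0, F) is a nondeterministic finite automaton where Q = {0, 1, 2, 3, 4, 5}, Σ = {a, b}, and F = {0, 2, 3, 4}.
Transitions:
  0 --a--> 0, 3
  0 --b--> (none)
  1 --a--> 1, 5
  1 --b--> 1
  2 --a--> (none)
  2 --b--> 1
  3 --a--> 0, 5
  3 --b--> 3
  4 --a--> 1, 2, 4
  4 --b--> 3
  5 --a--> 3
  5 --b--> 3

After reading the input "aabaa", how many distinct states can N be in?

Start: {0}
read a: {0, 3}
read a: {0, 3, 5}
read b: {3}
read a: {0, 5}
read a: {0, 3}
Final reachable set {0, 3} has 2 states.

2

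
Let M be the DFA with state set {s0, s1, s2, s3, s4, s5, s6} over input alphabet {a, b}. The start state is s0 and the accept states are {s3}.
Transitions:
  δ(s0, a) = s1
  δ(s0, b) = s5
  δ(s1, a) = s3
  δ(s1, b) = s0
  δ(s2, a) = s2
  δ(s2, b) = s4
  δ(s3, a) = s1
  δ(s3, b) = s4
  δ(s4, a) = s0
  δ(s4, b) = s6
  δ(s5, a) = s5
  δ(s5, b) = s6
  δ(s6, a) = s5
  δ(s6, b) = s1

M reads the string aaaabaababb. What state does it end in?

s5

s0 --a--> s1
s1 --a--> s3
s3 --a--> s1
s1 --a--> s3
s3 --b--> s4
s4 --a--> s0
s0 --a--> s1
s1 --b--> s0
s0 --a--> s1
s1 --b--> s0
s0 --b--> s5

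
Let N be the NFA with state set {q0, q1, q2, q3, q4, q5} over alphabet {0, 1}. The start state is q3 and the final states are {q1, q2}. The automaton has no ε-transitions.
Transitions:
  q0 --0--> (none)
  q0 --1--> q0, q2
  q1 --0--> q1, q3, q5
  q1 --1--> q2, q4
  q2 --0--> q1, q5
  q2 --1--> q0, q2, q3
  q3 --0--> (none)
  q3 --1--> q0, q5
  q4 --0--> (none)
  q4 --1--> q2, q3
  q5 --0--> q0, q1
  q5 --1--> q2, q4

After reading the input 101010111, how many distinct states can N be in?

4

Start: {q3}
read 1: {q0, q5}
read 0: {q0, q1}
read 1: {q0, q2, q4}
read 0: {q1, q5}
read 1: {q2, q4}
read 0: {q1, q5}
read 1: {q2, q4}
read 1: {q0, q2, q3}
read 1: {q0, q2, q3, q5}
Final reachable set {q0, q2, q3, q5} has 4 states.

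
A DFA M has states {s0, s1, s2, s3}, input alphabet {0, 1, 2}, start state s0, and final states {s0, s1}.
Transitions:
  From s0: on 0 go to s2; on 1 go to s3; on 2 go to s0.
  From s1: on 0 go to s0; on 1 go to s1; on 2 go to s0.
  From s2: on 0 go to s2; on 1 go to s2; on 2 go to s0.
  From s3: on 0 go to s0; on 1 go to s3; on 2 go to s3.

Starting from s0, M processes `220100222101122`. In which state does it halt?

s3

s0 --2--> s0
s0 --2--> s0
s0 --0--> s2
s2 --1--> s2
s2 --0--> s2
s2 --0--> s2
s2 --2--> s0
s0 --2--> s0
s0 --2--> s0
s0 --1--> s3
s3 --0--> s0
s0 --1--> s3
s3 --1--> s3
s3 --2--> s3
s3 --2--> s3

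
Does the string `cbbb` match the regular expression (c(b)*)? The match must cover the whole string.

Split as c·bbb: c matches c and (b)* matches bbb.

yes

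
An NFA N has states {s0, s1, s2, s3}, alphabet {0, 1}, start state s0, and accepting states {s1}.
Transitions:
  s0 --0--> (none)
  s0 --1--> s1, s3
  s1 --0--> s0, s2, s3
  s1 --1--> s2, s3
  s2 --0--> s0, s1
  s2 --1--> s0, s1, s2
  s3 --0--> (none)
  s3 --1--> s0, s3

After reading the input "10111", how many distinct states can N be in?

Start: {s0}
read 1: {s1, s3}
read 0: {s0, s2, s3}
read 1: {s0, s1, s2, s3}
read 1: {s0, s1, s2, s3}
read 1: {s0, s1, s2, s3}
Final reachable set {s0, s1, s2, s3} has 4 states.

4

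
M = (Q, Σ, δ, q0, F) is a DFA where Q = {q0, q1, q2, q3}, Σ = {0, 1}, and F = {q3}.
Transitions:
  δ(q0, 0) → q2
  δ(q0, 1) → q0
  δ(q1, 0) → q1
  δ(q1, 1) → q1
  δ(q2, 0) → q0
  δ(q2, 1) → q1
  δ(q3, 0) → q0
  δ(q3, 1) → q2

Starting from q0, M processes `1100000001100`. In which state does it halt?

q0 --1--> q0
q0 --1--> q0
q0 --0--> q2
q2 --0--> q0
q0 --0--> q2
q2 --0--> q0
q0 --0--> q2
q2 --0--> q0
q0 --0--> q2
q2 --1--> q1
q1 --1--> q1
q1 --0--> q1
q1 --0--> q1

q1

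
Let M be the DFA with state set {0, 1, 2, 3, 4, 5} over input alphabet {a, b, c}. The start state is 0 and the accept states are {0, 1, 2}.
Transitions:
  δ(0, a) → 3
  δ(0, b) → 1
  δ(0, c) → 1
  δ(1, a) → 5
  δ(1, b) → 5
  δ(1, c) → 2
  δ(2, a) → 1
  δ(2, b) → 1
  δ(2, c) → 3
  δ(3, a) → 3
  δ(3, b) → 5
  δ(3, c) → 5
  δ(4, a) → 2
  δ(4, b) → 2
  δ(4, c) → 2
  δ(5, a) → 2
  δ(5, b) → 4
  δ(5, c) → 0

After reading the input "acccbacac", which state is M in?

0 --a--> 3
3 --c--> 5
5 --c--> 0
0 --c--> 1
1 --b--> 5
5 --a--> 2
2 --c--> 3
3 --a--> 3
3 --c--> 5

5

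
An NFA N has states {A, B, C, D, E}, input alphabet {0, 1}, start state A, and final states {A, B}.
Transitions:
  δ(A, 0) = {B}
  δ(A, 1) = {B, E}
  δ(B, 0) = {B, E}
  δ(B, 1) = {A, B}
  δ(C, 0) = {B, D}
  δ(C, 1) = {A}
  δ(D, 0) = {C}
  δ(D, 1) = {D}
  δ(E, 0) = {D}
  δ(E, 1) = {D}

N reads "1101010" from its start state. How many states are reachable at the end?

3

Start: {A}
read 1: {B, E}
read 1: {A, B, D}
read 0: {B, C, E}
read 1: {A, B, D}
read 0: {B, C, E}
read 1: {A, B, D}
read 0: {B, C, E}
Final reachable set {B, C, E} has 3 states.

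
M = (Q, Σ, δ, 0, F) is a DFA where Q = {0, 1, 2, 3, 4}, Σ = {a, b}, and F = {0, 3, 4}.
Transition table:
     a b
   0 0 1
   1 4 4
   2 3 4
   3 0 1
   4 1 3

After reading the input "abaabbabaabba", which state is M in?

0 --a--> 0
0 --b--> 1
1 --a--> 4
4 --a--> 1
1 --b--> 4
4 --b--> 3
3 --a--> 0
0 --b--> 1
1 --a--> 4
4 --a--> 1
1 --b--> 4
4 --b--> 3
3 --a--> 0

0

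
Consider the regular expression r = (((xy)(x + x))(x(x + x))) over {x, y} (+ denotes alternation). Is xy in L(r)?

No split of xy into u·v has ((xy)(x+x)) matching u and (x(x+x)) matching v.

no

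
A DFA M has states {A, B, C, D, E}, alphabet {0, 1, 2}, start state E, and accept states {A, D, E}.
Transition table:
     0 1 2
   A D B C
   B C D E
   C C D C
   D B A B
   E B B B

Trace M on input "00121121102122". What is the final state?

E --0--> B
B --0--> C
C --1--> D
D --2--> B
B --1--> D
D --1--> A
A --2--> C
C --1--> D
D --1--> A
A --0--> D
D --2--> B
B --1--> D
D --2--> B
B --2--> E

E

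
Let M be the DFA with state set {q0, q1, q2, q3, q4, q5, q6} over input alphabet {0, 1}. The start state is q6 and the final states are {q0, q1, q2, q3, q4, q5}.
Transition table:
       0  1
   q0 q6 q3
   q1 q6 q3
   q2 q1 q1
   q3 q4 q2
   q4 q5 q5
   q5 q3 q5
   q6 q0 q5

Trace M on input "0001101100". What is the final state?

q6 --0--> q0
q0 --0--> q6
q6 --0--> q0
q0 --1--> q3
q3 --1--> q2
q2 --0--> q1
q1 --1--> q3
q3 --1--> q2
q2 --0--> q1
q1 --0--> q6

q6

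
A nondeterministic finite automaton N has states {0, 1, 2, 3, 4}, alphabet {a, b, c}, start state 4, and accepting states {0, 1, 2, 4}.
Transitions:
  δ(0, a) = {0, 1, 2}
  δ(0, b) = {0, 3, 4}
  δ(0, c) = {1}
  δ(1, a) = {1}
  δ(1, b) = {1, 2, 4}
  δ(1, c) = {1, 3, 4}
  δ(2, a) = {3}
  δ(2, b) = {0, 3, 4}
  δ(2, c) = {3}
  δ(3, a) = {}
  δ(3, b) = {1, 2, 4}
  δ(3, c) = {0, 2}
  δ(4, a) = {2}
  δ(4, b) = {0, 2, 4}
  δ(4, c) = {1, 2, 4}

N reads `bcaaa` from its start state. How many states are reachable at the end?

Start: {4}
read b: {0, 2, 4}
read c: {1, 2, 3, 4}
read a: {1, 2, 3}
read a: {1, 3}
read a: {1}
Final reachable set {1} has 1 state.

1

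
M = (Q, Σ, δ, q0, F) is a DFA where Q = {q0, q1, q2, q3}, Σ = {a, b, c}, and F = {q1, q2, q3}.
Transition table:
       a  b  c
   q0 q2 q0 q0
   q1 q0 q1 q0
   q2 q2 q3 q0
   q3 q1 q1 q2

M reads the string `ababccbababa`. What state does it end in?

q0 --a--> q2
q2 --b--> q3
q3 --a--> q1
q1 --b--> q1
q1 --c--> q0
q0 --c--> q0
q0 --b--> q0
q0 --a--> q2
q2 --b--> q3
q3 --a--> q1
q1 --b--> q1
q1 --a--> q0

q0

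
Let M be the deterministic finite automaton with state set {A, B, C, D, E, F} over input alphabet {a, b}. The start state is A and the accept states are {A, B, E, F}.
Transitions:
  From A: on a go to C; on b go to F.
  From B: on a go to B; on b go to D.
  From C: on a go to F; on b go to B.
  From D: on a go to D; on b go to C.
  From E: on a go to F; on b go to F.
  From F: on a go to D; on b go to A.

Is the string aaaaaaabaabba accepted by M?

accepted

A --a--> C
C --a--> F
F --a--> D
D --a--> D
D --a--> D
D --a--> D
D --a--> D
D --b--> C
C --a--> F
F --a--> D
D --b--> C
C --b--> B
B --a--> B
End in state B, which is an accepting state.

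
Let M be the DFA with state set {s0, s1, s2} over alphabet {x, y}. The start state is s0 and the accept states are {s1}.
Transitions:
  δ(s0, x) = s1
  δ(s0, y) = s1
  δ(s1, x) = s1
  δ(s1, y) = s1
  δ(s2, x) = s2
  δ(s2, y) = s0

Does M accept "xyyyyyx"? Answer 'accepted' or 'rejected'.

s0 --x--> s1
s1 --y--> s1
s1 --y--> s1
s1 --y--> s1
s1 --y--> s1
s1 --y--> s1
s1 --x--> s1
End in state s1, which is an accepting state.

accepted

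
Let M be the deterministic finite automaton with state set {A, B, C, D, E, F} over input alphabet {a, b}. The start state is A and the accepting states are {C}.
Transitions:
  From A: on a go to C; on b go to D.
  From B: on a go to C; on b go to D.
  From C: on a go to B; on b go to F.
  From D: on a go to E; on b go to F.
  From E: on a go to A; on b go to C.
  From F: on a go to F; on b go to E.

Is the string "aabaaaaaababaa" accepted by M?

accepted

A --a--> C
C --a--> B
B --b--> D
D --a--> E
E --a--> A
A --a--> C
C --a--> B
B --a--> C
C --a--> B
B --b--> D
D --a--> E
E --b--> C
C --a--> B
B --a--> C
End in state C, which is an accepting state.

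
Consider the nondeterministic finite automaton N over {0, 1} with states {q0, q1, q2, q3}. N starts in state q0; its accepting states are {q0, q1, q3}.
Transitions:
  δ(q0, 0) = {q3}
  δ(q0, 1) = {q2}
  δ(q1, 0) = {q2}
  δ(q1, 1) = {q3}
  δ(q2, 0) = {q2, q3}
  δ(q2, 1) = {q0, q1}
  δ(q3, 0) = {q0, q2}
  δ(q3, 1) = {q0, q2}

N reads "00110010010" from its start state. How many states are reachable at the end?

Start: {q0}
read 0: {q3}
read 0: {q0, q2}
read 1: {q0, q1, q2}
read 1: {q0, q1, q2, q3}
read 0: {q0, q2, q3}
read 0: {q0, q2, q3}
read 1: {q0, q1, q2}
read 0: {q2, q3}
read 0: {q0, q2, q3}
read 1: {q0, q1, q2}
read 0: {q2, q3}
Final reachable set {q2, q3} has 2 states.

2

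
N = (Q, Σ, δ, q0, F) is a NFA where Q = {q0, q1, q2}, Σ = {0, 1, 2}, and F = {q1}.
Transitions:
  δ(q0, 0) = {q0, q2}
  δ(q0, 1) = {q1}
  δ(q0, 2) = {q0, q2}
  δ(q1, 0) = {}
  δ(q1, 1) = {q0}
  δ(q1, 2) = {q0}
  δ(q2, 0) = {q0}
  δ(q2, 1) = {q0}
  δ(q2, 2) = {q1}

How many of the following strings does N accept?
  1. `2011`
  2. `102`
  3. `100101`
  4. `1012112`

`2011`: accepted
`102`: rejected
`100101`: rejected
`1012112`: rejected

1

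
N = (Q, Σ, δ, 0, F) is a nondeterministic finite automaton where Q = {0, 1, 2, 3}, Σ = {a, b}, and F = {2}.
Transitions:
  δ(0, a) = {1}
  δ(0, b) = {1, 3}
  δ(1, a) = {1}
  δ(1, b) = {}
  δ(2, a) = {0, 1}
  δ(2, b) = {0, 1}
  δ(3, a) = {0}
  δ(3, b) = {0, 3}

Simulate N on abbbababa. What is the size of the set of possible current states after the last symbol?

0

Start: {0}
read a: {1}
read b: {}
The reachable set is empty and stays empty for the remaining 7 symbols.
Final reachable set {} has 0 states.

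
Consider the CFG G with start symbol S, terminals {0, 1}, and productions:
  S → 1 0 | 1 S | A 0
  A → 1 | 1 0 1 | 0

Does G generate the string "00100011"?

no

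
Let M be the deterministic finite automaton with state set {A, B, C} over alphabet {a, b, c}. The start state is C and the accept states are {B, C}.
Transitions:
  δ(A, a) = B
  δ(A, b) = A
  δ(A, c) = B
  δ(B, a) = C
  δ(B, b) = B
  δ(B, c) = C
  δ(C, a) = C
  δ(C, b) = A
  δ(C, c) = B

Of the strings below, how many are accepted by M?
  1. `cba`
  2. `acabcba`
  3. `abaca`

3

`cba`: accepted
`acabcba`: accepted
`abaca`: accepted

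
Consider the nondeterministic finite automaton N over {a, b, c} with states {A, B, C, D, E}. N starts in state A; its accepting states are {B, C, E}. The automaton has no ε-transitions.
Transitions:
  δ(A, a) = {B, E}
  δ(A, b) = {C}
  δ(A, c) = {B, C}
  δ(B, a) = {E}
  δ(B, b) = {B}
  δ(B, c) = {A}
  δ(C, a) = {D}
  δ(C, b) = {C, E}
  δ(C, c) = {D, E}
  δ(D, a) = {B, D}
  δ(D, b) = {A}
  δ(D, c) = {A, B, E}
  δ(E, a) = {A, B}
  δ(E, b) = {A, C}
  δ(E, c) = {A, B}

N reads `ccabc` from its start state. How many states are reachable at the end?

Start: {A}
read c: {B, C}
read c: {A, D, E}
read a: {A, B, D, E}
read b: {A, B, C}
read c: {A, B, C, D, E}
Final reachable set {A, B, C, D, E} has 5 states.

5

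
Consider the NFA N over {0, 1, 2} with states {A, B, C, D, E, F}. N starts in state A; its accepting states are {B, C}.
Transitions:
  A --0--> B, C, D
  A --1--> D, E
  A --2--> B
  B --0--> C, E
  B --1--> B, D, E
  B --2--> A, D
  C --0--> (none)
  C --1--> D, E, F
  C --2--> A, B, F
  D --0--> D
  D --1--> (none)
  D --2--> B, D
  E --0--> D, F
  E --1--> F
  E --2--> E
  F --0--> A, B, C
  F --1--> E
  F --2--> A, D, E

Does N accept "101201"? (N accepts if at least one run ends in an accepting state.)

rejected

Start: {A}
read 1: {D, E}
read 0: {D, F}
read 1: {E}
read 2: {E}
read 0: {D, F}
read 1: {E}
Reachable ∩ accepting = {} — empty.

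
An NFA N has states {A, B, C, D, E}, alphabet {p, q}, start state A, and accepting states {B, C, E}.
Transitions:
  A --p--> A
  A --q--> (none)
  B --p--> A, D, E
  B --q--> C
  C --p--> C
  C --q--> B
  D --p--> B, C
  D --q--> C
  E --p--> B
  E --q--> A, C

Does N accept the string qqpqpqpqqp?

rejected

Start: {A}
read q: {}
The reachable set is empty and stays empty for the remaining 9 symbols.
Reachable ∩ accepting = {} — empty.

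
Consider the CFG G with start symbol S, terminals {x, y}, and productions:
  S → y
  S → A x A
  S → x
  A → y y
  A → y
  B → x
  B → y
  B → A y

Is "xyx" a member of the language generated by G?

no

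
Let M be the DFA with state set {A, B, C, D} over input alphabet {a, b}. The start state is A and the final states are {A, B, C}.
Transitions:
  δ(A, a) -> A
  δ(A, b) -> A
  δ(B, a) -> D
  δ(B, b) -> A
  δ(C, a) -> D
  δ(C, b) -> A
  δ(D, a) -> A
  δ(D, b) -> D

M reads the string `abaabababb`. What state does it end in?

A --a--> A
A --b--> A
A --a--> A
A --a--> A
A --b--> A
A --a--> A
A --b--> A
A --a--> A
A --b--> A
A --b--> A

A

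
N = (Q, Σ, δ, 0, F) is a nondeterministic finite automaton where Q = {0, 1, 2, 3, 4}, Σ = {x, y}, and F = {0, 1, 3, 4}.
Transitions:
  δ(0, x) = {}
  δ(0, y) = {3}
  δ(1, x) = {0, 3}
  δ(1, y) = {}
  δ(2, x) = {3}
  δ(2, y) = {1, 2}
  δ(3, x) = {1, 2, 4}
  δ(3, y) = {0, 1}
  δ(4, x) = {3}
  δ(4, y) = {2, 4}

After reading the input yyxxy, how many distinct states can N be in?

Start: {0}
read y: {3}
read y: {0, 1}
read x: {0, 3}
read x: {1, 2, 4}
read y: {1, 2, 4}
Final reachable set {1, 2, 4} has 3 states.

3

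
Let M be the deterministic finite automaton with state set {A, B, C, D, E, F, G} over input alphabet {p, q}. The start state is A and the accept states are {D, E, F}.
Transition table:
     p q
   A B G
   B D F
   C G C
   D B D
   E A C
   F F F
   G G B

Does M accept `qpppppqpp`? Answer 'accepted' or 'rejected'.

rejected

A --q--> G
G --p--> G
G --p--> G
G --p--> G
G --p--> G
G --p--> G
G --q--> B
B --p--> D
D --p--> B
End in state B, which is not an accepting state.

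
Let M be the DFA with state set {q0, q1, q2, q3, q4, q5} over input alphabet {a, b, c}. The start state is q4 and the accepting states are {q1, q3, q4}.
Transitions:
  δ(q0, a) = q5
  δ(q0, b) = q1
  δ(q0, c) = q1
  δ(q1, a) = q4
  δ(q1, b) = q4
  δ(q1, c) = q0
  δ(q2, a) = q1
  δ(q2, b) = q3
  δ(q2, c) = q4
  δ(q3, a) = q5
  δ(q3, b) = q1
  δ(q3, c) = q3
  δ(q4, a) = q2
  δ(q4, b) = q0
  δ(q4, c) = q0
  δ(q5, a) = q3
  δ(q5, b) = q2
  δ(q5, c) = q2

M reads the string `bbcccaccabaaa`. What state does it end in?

q5

q4 --b--> q0
q0 --b--> q1
q1 --c--> q0
q0 --c--> q1
q1 --c--> q0
q0 --a--> q5
q5 --c--> q2
q2 --c--> q4
q4 --a--> q2
q2 --b--> q3
q3 --a--> q5
q5 --a--> q3
q3 --a--> q5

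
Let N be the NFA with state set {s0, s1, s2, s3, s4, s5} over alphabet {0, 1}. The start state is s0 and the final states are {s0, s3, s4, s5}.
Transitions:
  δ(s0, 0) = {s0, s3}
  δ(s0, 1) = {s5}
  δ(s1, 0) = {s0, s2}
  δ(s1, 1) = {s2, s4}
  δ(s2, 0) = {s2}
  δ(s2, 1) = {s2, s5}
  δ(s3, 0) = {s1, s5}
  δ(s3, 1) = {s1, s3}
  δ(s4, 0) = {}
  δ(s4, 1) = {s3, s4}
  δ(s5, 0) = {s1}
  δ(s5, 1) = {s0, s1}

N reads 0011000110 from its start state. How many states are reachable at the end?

5

Start: {s0}
read 0: {s0, s3}
read 0: {s0, s1, s3, s5}
read 1: {s0, s1, s2, s3, s4, s5}
read 1: {s0, s1, s2, s3, s4, s5}
read 0: {s0, s1, s2, s3, s5}
read 0: {s0, s1, s2, s3, s5}
read 0: {s0, s1, s2, s3, s5}
read 1: {s0, s1, s2, s3, s4, s5}
read 1: {s0, s1, s2, s3, s4, s5}
read 0: {s0, s1, s2, s3, s5}
Final reachable set {s0, s1, s2, s3, s5} has 5 states.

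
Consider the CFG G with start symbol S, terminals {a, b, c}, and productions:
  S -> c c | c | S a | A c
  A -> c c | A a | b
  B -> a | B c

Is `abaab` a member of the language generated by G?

no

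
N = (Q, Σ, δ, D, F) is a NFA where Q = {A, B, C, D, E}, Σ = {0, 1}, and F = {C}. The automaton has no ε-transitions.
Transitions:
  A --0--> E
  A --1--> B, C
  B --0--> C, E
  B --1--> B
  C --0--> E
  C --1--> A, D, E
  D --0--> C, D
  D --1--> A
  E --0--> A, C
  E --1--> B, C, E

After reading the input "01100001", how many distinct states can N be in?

5

Start: {D}
read 0: {C, D}
read 1: {A, D, E}
read 1: {A, B, C, E}
read 0: {A, C, E}
read 0: {A, C, E}
read 0: {A, C, E}
read 0: {A, C, E}
read 1: {A, B, C, D, E}
Final reachable set {A, B, C, D, E} has 5 states.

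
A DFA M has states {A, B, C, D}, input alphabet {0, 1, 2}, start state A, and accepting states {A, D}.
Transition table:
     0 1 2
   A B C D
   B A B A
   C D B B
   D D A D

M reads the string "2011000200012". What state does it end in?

D

A --2--> D
D --0--> D
D --1--> A
A --1--> C
C --0--> D
D --0--> D
D --0--> D
D --2--> D
D --0--> D
D --0--> D
D --0--> D
D --1--> A
A --2--> D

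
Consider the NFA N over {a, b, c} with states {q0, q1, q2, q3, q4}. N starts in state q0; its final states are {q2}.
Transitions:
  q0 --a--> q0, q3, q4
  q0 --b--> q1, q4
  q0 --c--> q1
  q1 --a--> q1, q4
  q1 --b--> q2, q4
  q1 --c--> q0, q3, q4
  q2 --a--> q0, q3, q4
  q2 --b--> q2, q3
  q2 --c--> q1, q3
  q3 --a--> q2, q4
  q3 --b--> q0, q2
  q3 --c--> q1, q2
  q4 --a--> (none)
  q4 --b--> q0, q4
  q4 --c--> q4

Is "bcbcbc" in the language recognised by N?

rejected

Start: {q0}
read b: {q1, q4}
read c: {q0, q3, q4}
read b: {q0, q1, q2, q4}
read c: {q0, q1, q3, q4}
read b: {q0, q1, q2, q4}
read c: {q0, q1, q3, q4}
Reachable ∩ accepting = {} — empty.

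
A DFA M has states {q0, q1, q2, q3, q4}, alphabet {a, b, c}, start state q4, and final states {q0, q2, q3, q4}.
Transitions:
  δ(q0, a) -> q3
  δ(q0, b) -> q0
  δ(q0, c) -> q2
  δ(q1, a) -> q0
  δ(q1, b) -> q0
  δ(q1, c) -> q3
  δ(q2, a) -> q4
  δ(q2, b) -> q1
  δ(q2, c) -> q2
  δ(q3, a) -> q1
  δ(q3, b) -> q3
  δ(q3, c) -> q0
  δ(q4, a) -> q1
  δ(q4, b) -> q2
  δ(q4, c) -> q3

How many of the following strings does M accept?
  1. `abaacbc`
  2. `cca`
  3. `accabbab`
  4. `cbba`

`abaacbc`: accepted
`cca`: accepted
`accabbab`: accepted
`cbba`: rejected

3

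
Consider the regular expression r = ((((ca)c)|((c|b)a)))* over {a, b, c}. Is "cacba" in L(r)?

yes

Split into 2 pieces cac · ba; each matches (((ca)c)|((c|b)a)).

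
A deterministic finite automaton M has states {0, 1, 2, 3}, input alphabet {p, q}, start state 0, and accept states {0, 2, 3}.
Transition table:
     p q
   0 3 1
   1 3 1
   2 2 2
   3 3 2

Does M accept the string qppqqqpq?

0 --q--> 1
1 --p--> 3
3 --p--> 3
3 --q--> 2
2 --q--> 2
2 --q--> 2
2 --p--> 2
2 --q--> 2
End in state 2, which is an accepting state.

accepted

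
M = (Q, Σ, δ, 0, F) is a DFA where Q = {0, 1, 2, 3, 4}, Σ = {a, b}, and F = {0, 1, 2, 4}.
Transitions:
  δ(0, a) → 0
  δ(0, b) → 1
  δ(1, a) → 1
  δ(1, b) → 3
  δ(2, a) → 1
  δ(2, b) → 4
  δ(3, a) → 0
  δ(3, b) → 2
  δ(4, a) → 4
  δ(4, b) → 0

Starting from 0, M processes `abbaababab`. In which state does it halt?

0 --a--> 0
0 --b--> 1
1 --b--> 3
3 --a--> 0
0 --a--> 0
0 --b--> 1
1 --a--> 1
1 --b--> 3
3 --a--> 0
0 --b--> 1

1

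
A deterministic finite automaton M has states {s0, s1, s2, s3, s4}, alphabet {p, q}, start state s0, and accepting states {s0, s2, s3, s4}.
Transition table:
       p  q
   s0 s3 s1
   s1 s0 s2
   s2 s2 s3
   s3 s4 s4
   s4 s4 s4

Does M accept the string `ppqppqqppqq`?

accepted

s0 --p--> s3
s3 --p--> s4
s4 --q--> s4
s4 --p--> s4
s4 --p--> s4
s4 --q--> s4
s4 --q--> s4
s4 --p--> s4
s4 --p--> s4
s4 --q--> s4
s4 --q--> s4
End in state s4, which is an accepting state.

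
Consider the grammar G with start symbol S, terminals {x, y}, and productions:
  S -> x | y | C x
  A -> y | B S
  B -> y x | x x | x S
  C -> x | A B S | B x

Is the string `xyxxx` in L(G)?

no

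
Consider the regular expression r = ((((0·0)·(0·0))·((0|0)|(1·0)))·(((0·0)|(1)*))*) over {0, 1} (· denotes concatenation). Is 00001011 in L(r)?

yes

Split as 000010·11: (((0·0)·(0·0))·((0|0)|(1·0))) matches 000010 and (((0·0)|(1)*))* matches 11.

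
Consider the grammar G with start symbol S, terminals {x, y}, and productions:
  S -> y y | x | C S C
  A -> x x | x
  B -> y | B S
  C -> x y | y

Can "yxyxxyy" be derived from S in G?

yes

S ⇒ CSC ⇒ ySC ⇒ yCSCC ⇒ yxySCC ⇒ yxyxCC ⇒ yxyxxyC ⇒ yxyxxyy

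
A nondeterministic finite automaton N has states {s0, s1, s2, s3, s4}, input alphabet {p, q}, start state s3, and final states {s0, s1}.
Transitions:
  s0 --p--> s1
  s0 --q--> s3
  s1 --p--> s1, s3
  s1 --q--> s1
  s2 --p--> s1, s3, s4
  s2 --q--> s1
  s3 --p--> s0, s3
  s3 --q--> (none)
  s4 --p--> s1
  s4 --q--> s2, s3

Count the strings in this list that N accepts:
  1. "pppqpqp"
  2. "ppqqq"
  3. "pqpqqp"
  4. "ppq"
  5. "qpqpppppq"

3

"pppqpqp": accepted
"ppqqq": accepted
"pqpqqp": rejected
"ppq": accepted
"qpqpppppq": rejected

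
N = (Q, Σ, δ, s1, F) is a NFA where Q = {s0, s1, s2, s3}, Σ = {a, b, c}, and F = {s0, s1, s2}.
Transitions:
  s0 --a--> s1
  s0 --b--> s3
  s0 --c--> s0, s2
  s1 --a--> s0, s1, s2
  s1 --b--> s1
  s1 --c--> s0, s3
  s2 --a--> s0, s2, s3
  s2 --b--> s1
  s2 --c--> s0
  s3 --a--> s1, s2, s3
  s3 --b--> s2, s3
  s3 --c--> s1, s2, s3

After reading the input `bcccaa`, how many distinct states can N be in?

4

Start: {s1}
read b: {s1}
read c: {s0, s3}
read c: {s0, s1, s2, s3}
read c: {s0, s1, s2, s3}
read a: {s0, s1, s2, s3}
read a: {s0, s1, s2, s3}
Final reachable set {s0, s1, s2, s3} has 4 states.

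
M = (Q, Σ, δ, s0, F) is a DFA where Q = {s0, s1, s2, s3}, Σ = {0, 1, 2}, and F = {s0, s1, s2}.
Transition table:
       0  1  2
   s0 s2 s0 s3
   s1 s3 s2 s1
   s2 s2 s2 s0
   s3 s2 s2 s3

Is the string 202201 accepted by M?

accepted

s0 --2--> s3
s3 --0--> s2
s2 --2--> s0
s0 --2--> s3
s3 --0--> s2
s2 --1--> s2
End in state s2, which is an accepting state.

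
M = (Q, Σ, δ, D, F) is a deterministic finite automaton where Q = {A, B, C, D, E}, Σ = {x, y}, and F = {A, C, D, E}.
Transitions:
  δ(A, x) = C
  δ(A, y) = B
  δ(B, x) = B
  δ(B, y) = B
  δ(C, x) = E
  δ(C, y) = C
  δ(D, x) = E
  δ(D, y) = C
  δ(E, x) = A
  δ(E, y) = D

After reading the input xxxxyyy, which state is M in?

D --x--> E
E --x--> A
A --x--> C
C --x--> E
E --y--> D
D --y--> C
C --y--> C

C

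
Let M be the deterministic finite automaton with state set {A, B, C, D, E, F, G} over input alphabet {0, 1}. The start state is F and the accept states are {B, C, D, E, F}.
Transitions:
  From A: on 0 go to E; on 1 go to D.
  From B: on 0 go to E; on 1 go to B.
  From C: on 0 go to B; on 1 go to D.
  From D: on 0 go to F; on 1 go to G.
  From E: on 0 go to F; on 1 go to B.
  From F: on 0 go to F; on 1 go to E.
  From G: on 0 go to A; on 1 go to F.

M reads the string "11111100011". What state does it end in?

F --1--> E
E --1--> B
B --1--> B
B --1--> B
B --1--> B
B --1--> B
B --0--> E
E --0--> F
F --0--> F
F --1--> E
E --1--> B

B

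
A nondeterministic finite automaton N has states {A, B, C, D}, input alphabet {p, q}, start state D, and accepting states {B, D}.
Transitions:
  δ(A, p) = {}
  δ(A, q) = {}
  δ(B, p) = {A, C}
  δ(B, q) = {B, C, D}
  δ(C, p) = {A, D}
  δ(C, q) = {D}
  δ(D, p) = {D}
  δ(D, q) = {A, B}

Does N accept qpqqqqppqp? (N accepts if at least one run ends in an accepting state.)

rejected

Start: {D}
read q: {A, B}
read p: {A, C}
read q: {D}
read q: {A, B}
read q: {B, C, D}
read q: {A, B, C, D}
read p: {A, C, D}
read p: {A, D}
read q: {A, B}
read p: {A, C}
Reachable ∩ accepting = {} — empty.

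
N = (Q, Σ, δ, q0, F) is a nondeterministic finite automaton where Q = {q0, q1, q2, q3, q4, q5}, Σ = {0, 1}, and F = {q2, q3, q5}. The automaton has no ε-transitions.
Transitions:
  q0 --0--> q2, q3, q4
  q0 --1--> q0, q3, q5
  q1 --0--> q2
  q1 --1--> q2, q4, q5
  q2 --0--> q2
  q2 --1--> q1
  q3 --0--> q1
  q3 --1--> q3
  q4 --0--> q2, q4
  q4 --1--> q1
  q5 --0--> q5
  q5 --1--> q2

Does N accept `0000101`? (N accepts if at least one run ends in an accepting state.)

Start: {q0}
read 0: {q2, q3, q4}
read 0: {q1, q2, q4}
read 0: {q2, q4}
read 0: {q2, q4}
read 1: {q1}
read 0: {q2}
read 1: {q1}
Reachable ∩ accepting = {} — empty.

rejected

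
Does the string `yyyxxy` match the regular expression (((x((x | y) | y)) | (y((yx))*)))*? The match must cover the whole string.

yes

Split into 5 pieces y · y · y · xx · y; each matches ((x((x|y)|y))|(y((yx))*)).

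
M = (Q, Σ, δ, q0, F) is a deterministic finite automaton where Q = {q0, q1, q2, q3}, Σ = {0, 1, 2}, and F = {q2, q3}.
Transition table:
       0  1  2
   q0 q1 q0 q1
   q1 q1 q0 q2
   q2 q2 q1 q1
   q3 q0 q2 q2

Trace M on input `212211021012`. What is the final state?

q0 --2--> q1
q1 --1--> q0
q0 --2--> q1
q1 --2--> q2
q2 --1--> q1
q1 --1--> q0
q0 --0--> q1
q1 --2--> q2
q2 --1--> q1
q1 --0--> q1
q1 --1--> q0
q0 --2--> q1

q1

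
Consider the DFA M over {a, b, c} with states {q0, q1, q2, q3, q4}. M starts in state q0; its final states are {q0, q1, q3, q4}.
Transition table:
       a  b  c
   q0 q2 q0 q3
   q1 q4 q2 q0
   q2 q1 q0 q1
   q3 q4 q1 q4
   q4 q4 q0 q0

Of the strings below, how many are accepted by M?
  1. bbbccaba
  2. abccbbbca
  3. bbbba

bbbccaba: rejected
abccbbbca: accepted
bbbba: rejected

1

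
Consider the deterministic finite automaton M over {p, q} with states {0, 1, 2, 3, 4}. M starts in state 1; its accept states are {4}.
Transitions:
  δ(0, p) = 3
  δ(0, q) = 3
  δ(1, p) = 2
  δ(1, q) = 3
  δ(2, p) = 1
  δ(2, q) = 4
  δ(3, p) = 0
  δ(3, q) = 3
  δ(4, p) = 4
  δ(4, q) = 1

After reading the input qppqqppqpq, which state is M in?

1 --q--> 3
3 --p--> 0
0 --p--> 3
3 --q--> 3
3 --q--> 3
3 --p--> 0
0 --p--> 3
3 --q--> 3
3 --p--> 0
0 --q--> 3

3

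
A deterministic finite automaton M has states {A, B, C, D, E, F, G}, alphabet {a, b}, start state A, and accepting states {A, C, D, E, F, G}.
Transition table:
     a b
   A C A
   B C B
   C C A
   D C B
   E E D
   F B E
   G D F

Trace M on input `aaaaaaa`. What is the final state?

C

A --a--> C
C --a--> C
C --a--> C
C --a--> C
C --a--> C
C --a--> C
C --a--> C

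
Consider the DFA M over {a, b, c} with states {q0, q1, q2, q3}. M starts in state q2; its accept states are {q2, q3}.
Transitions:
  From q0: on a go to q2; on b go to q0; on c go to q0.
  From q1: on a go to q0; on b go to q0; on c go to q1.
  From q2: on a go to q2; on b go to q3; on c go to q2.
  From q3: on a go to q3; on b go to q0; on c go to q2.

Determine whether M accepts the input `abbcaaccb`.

q2 --a--> q2
q2 --b--> q3
q3 --b--> q0
q0 --c--> q0
q0 --a--> q2
q2 --a--> q2
q2 --c--> q2
q2 --c--> q2
q2 --b--> q3
End in state q3, which is an accepting state.

accepted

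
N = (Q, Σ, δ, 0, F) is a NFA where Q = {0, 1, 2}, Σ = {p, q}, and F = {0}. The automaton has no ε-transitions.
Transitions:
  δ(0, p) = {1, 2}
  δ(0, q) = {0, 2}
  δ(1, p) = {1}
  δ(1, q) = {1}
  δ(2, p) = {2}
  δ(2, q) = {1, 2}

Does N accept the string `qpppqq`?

rejected

Start: {0}
read q: {0, 2}
read p: {1, 2}
read p: {1, 2}
read p: {1, 2}
read q: {1, 2}
read q: {1, 2}
Reachable ∩ accepting = {} — empty.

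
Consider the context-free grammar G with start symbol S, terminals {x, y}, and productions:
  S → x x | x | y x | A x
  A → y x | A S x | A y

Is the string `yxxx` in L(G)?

no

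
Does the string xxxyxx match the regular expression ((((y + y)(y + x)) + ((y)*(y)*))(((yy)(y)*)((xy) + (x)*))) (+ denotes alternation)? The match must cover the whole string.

No split of xxxyxx into u·v has (((y+y)(y+x))+((y)*(y)*)) matching u and (((yy)(y)*)((xy)+(x)*)) matching v.

no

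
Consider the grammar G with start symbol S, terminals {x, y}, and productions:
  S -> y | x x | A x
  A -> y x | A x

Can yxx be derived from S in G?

yes

S ⇒ Ax ⇒ yxx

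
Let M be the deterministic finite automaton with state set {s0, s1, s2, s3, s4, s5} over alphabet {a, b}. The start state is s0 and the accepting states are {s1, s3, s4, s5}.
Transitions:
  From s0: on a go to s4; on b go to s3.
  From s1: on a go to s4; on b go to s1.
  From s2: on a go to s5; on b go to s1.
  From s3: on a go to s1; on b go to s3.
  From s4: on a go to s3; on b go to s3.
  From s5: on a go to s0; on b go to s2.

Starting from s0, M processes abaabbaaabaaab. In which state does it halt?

s0 --a--> s4
s4 --b--> s3
s3 --a--> s1
s1 --a--> s4
s4 --b--> s3
s3 --b--> s3
s3 --a--> s1
s1 --a--> s4
s4 --a--> s3
s3 --b--> s3
s3 --a--> s1
s1 --a--> s4
s4 --a--> s3
s3 --b--> s3

s3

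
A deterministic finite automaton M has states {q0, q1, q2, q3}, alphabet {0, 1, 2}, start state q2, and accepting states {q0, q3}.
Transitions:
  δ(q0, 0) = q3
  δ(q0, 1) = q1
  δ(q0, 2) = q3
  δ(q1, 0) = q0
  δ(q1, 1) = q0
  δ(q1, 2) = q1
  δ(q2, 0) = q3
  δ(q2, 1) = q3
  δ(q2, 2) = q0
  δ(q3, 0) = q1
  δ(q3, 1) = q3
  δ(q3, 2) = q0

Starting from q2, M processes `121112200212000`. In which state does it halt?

q2 --1--> q3
q3 --2--> q0
q0 --1--> q1
q1 --1--> q0
q0 --1--> q1
q1 --2--> q1
q1 --2--> q1
q1 --0--> q0
q0 --0--> q3
q3 --2--> q0
q0 --1--> q1
q1 --2--> q1
q1 --0--> q0
q0 --0--> q3
q3 --0--> q1

q1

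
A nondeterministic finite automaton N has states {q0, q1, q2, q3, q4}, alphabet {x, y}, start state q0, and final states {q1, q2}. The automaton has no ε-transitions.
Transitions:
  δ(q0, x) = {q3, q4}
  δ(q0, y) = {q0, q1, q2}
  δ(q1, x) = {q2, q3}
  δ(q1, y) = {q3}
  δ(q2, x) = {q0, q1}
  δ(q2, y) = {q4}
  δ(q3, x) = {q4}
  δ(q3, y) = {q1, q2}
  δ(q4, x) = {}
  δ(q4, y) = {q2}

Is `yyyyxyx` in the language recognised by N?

accepted

Start: {q0}
read y: {q0, q1, q2}
read y: {q0, q1, q2, q3, q4}
read y: {q0, q1, q2, q3, q4}
read y: {q0, q1, q2, q3, q4}
read x: {q0, q1, q2, q3, q4}
read y: {q0, q1, q2, q3, q4}
read x: {q0, q1, q2, q3, q4}
Reachable ∩ accepting = {q1, q2} — nonempty.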